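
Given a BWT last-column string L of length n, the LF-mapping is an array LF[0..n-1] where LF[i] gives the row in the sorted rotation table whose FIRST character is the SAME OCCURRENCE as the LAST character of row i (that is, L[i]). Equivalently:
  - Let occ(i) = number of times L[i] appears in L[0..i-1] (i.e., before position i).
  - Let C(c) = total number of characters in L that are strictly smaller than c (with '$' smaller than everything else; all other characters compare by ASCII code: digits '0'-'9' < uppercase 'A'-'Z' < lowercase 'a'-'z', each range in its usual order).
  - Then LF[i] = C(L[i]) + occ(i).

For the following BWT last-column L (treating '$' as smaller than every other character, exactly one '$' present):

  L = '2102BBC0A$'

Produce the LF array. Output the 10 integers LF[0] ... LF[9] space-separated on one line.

Char counts: '$':1, '0':2, '1':1, '2':2, 'A':1, 'B':2, 'C':1
C (first-col start): C('$')=0, C('0')=1, C('1')=3, C('2')=4, C('A')=6, C('B')=7, C('C')=9
L[0]='2': occ=0, LF[0]=C('2')+0=4+0=4
L[1]='1': occ=0, LF[1]=C('1')+0=3+0=3
L[2]='0': occ=0, LF[2]=C('0')+0=1+0=1
L[3]='2': occ=1, LF[3]=C('2')+1=4+1=5
L[4]='B': occ=0, LF[4]=C('B')+0=7+0=7
L[5]='B': occ=1, LF[5]=C('B')+1=7+1=8
L[6]='C': occ=0, LF[6]=C('C')+0=9+0=9
L[7]='0': occ=1, LF[7]=C('0')+1=1+1=2
L[8]='A': occ=0, LF[8]=C('A')+0=6+0=6
L[9]='$': occ=0, LF[9]=C('$')+0=0+0=0

Answer: 4 3 1 5 7 8 9 2 6 0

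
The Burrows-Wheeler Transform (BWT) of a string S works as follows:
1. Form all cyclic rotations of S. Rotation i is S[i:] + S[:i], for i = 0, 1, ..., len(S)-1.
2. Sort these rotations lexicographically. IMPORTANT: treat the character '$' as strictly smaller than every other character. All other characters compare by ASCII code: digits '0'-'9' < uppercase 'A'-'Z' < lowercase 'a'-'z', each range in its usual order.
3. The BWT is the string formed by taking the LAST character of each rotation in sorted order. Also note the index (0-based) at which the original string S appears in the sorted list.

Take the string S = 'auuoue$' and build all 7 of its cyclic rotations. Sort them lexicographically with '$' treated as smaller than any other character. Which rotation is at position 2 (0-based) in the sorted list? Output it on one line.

Answer: e$auuou

Derivation:
All 7 rotations (rotation i = S[i:]+S[:i]):
  rot[0] = auuoue$
  rot[1] = uuoue$a
  rot[2] = uoue$au
  rot[3] = oue$auu
  rot[4] = ue$auuo
  rot[5] = e$auuou
  rot[6] = $auuoue
Sorted (with $ < everything):
  sorted[0] = $auuoue
  sorted[1] = auuoue$
  sorted[2] = e$auuou
  sorted[3] = oue$auu
  sorted[4] = ue$auuo
  sorted[5] = uoue$au
  sorted[6] = uuoue$a
sorted[2] = e$auuou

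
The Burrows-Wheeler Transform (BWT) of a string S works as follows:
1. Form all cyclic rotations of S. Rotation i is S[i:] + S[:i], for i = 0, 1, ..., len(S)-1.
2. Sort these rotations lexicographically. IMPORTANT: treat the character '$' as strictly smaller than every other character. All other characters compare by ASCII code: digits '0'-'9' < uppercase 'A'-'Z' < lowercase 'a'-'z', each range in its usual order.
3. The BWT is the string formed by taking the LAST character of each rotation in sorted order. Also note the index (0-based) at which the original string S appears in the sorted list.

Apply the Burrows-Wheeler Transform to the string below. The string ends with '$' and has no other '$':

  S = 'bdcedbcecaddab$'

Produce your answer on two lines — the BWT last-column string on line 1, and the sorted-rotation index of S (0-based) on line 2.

Answer: bdcad$ebddebacc
5

Derivation:
All 15 rotations (rotation i = S[i:]+S[:i]):
  rot[0] = bdcedbcecaddab$
  rot[1] = dcedbcecaddab$b
  rot[2] = cedbcecaddab$bd
  rot[3] = edbcecaddab$bdc
  rot[4] = dbcecaddab$bdce
  rot[5] = bcecaddab$bdced
  rot[6] = cecaddab$bdcedb
  rot[7] = ecaddab$bdcedbc
  rot[8] = caddab$bdcedbce
  rot[9] = addab$bdcedbcec
  rot[10] = ddab$bdcedbceca
  rot[11] = dab$bdcedbcecad
  rot[12] = ab$bdcedbcecadd
  rot[13] = b$bdcedbcecadda
  rot[14] = $bdcedbcecaddab
Sorted (with $ < everything):
  sorted[0] = $bdcedbcecaddab  (last char: 'b')
  sorted[1] = ab$bdcedbcecadd  (last char: 'd')
  sorted[2] = addab$bdcedbcec  (last char: 'c')
  sorted[3] = b$bdcedbcecadda  (last char: 'a')
  sorted[4] = bcecaddab$bdced  (last char: 'd')
  sorted[5] = bdcedbcecaddab$  (last char: '$')
  sorted[6] = caddab$bdcedbce  (last char: 'e')
  sorted[7] = cecaddab$bdcedb  (last char: 'b')
  sorted[8] = cedbcecaddab$bd  (last char: 'd')
  sorted[9] = dab$bdcedbcecad  (last char: 'd')
  sorted[10] = dbcecaddab$bdce  (last char: 'e')
  sorted[11] = dcedbcecaddab$b  (last char: 'b')
  sorted[12] = ddab$bdcedbceca  (last char: 'a')
  sorted[13] = ecaddab$bdcedbc  (last char: 'c')
  sorted[14] = edbcecaddab$bdc  (last char: 'c')
Last column: bdcad$ebddebacc
Original string S is at sorted index 5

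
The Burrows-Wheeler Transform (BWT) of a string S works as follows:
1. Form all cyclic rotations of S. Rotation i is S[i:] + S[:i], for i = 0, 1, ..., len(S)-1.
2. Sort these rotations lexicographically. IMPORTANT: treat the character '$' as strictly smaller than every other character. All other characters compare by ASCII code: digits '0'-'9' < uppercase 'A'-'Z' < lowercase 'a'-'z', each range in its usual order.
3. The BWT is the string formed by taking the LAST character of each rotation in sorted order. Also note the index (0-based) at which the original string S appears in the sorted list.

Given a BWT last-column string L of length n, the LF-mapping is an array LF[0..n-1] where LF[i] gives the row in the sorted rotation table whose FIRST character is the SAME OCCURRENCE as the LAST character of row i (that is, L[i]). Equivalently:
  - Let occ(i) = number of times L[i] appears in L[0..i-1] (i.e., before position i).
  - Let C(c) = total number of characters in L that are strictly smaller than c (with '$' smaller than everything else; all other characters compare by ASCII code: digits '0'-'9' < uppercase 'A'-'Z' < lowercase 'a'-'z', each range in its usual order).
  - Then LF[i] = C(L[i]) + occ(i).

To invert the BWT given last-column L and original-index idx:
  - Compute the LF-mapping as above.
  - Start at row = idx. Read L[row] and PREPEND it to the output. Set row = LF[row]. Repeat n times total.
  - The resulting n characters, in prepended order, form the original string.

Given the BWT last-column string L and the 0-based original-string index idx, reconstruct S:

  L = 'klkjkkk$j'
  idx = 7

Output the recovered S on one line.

Answer: kkkkjljk$

Derivation:
LF mapping: 3 8 4 1 5 6 7 0 2
Walk LF starting at row 7, prepending L[row]:
  step 1: row=7, L[7]='$', prepend. Next row=LF[7]=0
  step 2: row=0, L[0]='k', prepend. Next row=LF[0]=3
  step 3: row=3, L[3]='j', prepend. Next row=LF[3]=1
  step 4: row=1, L[1]='l', prepend. Next row=LF[1]=8
  step 5: row=8, L[8]='j', prepend. Next row=LF[8]=2
  step 6: row=2, L[2]='k', prepend. Next row=LF[2]=4
  step 7: row=4, L[4]='k', prepend. Next row=LF[4]=5
  step 8: row=5, L[5]='k', prepend. Next row=LF[5]=6
  step 9: row=6, L[6]='k', prepend. Next row=LF[6]=7
Reversed output: kkkkjljk$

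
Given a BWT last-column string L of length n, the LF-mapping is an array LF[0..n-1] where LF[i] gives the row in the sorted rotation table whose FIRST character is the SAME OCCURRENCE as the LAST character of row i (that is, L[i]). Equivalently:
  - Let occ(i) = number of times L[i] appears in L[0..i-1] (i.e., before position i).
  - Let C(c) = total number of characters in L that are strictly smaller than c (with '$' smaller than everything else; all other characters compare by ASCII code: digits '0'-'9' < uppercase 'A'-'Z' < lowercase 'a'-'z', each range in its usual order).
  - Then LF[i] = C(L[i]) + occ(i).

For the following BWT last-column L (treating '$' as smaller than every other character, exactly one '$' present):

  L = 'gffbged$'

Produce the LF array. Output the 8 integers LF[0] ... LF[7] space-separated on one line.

Answer: 6 4 5 1 7 3 2 0

Derivation:
Char counts: '$':1, 'b':1, 'd':1, 'e':1, 'f':2, 'g':2
C (first-col start): C('$')=0, C('b')=1, C('d')=2, C('e')=3, C('f')=4, C('g')=6
L[0]='g': occ=0, LF[0]=C('g')+0=6+0=6
L[1]='f': occ=0, LF[1]=C('f')+0=4+0=4
L[2]='f': occ=1, LF[2]=C('f')+1=4+1=5
L[3]='b': occ=0, LF[3]=C('b')+0=1+0=1
L[4]='g': occ=1, LF[4]=C('g')+1=6+1=7
L[5]='e': occ=0, LF[5]=C('e')+0=3+0=3
L[6]='d': occ=0, LF[6]=C('d')+0=2+0=2
L[7]='$': occ=0, LF[7]=C('$')+0=0+0=0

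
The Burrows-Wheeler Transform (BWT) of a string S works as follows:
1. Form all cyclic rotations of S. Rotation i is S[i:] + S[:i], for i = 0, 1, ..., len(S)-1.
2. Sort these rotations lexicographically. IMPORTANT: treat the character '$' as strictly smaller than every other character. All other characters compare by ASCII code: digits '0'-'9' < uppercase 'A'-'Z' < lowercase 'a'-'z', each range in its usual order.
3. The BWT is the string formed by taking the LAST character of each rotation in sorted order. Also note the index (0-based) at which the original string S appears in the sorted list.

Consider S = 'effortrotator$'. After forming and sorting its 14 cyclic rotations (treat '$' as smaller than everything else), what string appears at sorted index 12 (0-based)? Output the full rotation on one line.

Answer: tor$effortrota

Derivation:
All 14 rotations (rotation i = S[i:]+S[:i]):
  rot[0] = effortrotator$
  rot[1] = ffortrotator$e
  rot[2] = fortrotator$ef
  rot[3] = ortrotator$eff
  rot[4] = rtrotator$effo
  rot[5] = trotator$effor
  rot[6] = rotator$effort
  rot[7] = otator$effortr
  rot[8] = tator$effortro
  rot[9] = ator$effortrot
  rot[10] = tor$effortrota
  rot[11] = or$effortrotat
  rot[12] = r$effortrotato
  rot[13] = $effortrotator
Sorted (with $ < everything):
  sorted[0] = $effortrotator
  sorted[1] = ator$effortrot
  sorted[2] = effortrotator$
  sorted[3] = ffortrotator$e
  sorted[4] = fortrotator$ef
  sorted[5] = or$effortrotat
  sorted[6] = ortrotator$eff
  sorted[7] = otator$effortr
  sorted[8] = r$effortrotato
  sorted[9] = rotator$effort
  sorted[10] = rtrotator$effo
  sorted[11] = tator$effortro
  sorted[12] = tor$effortrota
  sorted[13] = trotator$effor
sorted[12] = tor$effortrota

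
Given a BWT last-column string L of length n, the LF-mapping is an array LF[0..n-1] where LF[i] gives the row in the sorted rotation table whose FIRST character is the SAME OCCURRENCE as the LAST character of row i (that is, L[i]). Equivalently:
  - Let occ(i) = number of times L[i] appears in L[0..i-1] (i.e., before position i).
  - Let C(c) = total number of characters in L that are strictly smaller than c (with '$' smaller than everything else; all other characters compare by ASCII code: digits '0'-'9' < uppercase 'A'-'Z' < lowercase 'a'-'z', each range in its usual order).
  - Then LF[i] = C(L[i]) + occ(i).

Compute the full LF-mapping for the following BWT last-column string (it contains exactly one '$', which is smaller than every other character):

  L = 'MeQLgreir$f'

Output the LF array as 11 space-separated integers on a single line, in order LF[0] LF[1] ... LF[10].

Answer: 2 4 3 1 7 9 5 8 10 0 6

Derivation:
Char counts: '$':1, 'L':1, 'M':1, 'Q':1, 'e':2, 'f':1, 'g':1, 'i':1, 'r':2
C (first-col start): C('$')=0, C('L')=1, C('M')=2, C('Q')=3, C('e')=4, C('f')=6, C('g')=7, C('i')=8, C('r')=9
L[0]='M': occ=0, LF[0]=C('M')+0=2+0=2
L[1]='e': occ=0, LF[1]=C('e')+0=4+0=4
L[2]='Q': occ=0, LF[2]=C('Q')+0=3+0=3
L[3]='L': occ=0, LF[3]=C('L')+0=1+0=1
L[4]='g': occ=0, LF[4]=C('g')+0=7+0=7
L[5]='r': occ=0, LF[5]=C('r')+0=9+0=9
L[6]='e': occ=1, LF[6]=C('e')+1=4+1=5
L[7]='i': occ=0, LF[7]=C('i')+0=8+0=8
L[8]='r': occ=1, LF[8]=C('r')+1=9+1=10
L[9]='$': occ=0, LF[9]=C('$')+0=0+0=0
L[10]='f': occ=0, LF[10]=C('f')+0=6+0=6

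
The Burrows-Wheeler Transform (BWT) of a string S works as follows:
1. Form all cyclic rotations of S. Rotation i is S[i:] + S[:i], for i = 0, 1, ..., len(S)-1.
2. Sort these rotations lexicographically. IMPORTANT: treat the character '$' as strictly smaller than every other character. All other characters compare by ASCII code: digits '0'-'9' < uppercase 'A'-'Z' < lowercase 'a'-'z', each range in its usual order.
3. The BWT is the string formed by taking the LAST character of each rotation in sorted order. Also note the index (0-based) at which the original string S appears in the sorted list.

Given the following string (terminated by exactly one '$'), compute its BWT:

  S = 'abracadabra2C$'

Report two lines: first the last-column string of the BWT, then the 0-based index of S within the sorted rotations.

Answer: Ca2rd$rcaaaabb
5

Derivation:
All 14 rotations (rotation i = S[i:]+S[:i]):
  rot[0] = abracadabra2C$
  rot[1] = bracadabra2C$a
  rot[2] = racadabra2C$ab
  rot[3] = acadabra2C$abr
  rot[4] = cadabra2C$abra
  rot[5] = adabra2C$abrac
  rot[6] = dabra2C$abraca
  rot[7] = abra2C$abracad
  rot[8] = bra2C$abracada
  rot[9] = ra2C$abracadab
  rot[10] = a2C$abracadabr
  rot[11] = 2C$abracadabra
  rot[12] = C$abracadabra2
  rot[13] = $abracadabra2C
Sorted (with $ < everything):
  sorted[0] = $abracadabra2C  (last char: 'C')
  sorted[1] = 2C$abracadabra  (last char: 'a')
  sorted[2] = C$abracadabra2  (last char: '2')
  sorted[3] = a2C$abracadabr  (last char: 'r')
  sorted[4] = abra2C$abracad  (last char: 'd')
  sorted[5] = abracadabra2C$  (last char: '$')
  sorted[6] = acadabra2C$abr  (last char: 'r')
  sorted[7] = adabra2C$abrac  (last char: 'c')
  sorted[8] = bra2C$abracada  (last char: 'a')
  sorted[9] = bracadabra2C$a  (last char: 'a')
  sorted[10] = cadabra2C$abra  (last char: 'a')
  sorted[11] = dabra2C$abraca  (last char: 'a')
  sorted[12] = ra2C$abracadab  (last char: 'b')
  sorted[13] = racadabra2C$ab  (last char: 'b')
Last column: Ca2rd$rcaaaabb
Original string S is at sorted index 5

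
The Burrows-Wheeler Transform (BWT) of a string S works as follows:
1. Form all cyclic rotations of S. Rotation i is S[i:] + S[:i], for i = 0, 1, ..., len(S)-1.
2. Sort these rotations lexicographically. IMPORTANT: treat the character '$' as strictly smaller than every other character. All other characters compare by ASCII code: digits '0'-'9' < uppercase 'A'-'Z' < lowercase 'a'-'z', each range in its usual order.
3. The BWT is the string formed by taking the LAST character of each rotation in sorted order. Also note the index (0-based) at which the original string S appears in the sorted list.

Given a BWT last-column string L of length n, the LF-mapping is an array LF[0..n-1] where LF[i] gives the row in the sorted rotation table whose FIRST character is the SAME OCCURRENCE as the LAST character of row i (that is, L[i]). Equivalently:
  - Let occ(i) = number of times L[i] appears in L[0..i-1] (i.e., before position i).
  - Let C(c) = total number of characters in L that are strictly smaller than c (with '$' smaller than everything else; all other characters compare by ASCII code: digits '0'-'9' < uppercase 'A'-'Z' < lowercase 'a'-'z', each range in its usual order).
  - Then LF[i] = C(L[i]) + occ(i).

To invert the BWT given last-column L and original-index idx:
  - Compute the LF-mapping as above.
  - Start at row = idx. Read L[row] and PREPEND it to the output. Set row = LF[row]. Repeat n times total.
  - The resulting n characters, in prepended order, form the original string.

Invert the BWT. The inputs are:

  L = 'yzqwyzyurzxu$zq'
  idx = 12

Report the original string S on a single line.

LF mapping: 8 11 1 6 9 12 10 4 3 13 7 5 0 14 2
Walk LF starting at row 12, prepending L[row]:
  step 1: row=12, L[12]='$', prepend. Next row=LF[12]=0
  step 2: row=0, L[0]='y', prepend. Next row=LF[0]=8
  step 3: row=8, L[8]='r', prepend. Next row=LF[8]=3
  step 4: row=3, L[3]='w', prepend. Next row=LF[3]=6
  step 5: row=6, L[6]='y', prepend. Next row=LF[6]=10
  step 6: row=10, L[10]='x', prepend. Next row=LF[10]=7
  step 7: row=7, L[7]='u', prepend. Next row=LF[7]=4
  step 8: row=4, L[4]='y', prepend. Next row=LF[4]=9
  step 9: row=9, L[9]='z', prepend. Next row=LF[9]=13
  step 10: row=13, L[13]='z', prepend. Next row=LF[13]=14
  step 11: row=14, L[14]='q', prepend. Next row=LF[14]=2
  step 12: row=2, L[2]='q', prepend. Next row=LF[2]=1
  step 13: row=1, L[1]='z', prepend. Next row=LF[1]=11
  step 14: row=11, L[11]='u', prepend. Next row=LF[11]=5
  step 15: row=5, L[5]='z', prepend. Next row=LF[5]=12
Reversed output: zuzqqzzyuxywry$

Answer: zuzqqzzyuxywry$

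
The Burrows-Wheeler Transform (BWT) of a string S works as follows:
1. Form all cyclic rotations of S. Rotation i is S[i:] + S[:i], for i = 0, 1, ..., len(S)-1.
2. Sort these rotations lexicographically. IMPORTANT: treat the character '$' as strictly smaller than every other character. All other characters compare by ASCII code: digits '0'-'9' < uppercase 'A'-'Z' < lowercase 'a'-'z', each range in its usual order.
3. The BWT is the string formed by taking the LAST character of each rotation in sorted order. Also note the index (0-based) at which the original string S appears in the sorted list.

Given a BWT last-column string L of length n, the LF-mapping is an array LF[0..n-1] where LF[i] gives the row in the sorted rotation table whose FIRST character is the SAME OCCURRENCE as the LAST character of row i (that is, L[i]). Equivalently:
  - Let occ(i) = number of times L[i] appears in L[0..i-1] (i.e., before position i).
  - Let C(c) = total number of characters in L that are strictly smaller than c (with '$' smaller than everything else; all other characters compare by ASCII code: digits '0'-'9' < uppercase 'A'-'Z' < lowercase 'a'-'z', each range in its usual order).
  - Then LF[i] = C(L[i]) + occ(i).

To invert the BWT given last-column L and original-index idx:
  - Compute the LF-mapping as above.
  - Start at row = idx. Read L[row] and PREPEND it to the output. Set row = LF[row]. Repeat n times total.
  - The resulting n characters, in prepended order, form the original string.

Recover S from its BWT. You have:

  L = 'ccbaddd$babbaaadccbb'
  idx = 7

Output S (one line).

Answer: bbbdbabbdcdacdacaac$

Derivation:
LF mapping: 12 13 6 1 16 17 18 0 7 2 8 9 3 4 5 19 14 15 10 11
Walk LF starting at row 7, prepending L[row]:
  step 1: row=7, L[7]='$', prepend. Next row=LF[7]=0
  step 2: row=0, L[0]='c', prepend. Next row=LF[0]=12
  step 3: row=12, L[12]='a', prepend. Next row=LF[12]=3
  step 4: row=3, L[3]='a', prepend. Next row=LF[3]=1
  step 5: row=1, L[1]='c', prepend. Next row=LF[1]=13
  step 6: row=13, L[13]='a', prepend. Next row=LF[13]=4
  step 7: row=4, L[4]='d', prepend. Next row=LF[4]=16
  step 8: row=16, L[16]='c', prepend. Next row=LF[16]=14
  step 9: row=14, L[14]='a', prepend. Next row=LF[14]=5
  step 10: row=5, L[5]='d', prepend. Next row=LF[5]=17
  step 11: row=17, L[17]='c', prepend. Next row=LF[17]=15
  step 12: row=15, L[15]='d', prepend. Next row=LF[15]=19
  step 13: row=19, L[19]='b', prepend. Next row=LF[19]=11
  step 14: row=11, L[11]='b', prepend. Next row=LF[11]=9
  step 15: row=9, L[9]='a', prepend. Next row=LF[9]=2
  step 16: row=2, L[2]='b', prepend. Next row=LF[2]=6
  step 17: row=6, L[6]='d', prepend. Next row=LF[6]=18
  step 18: row=18, L[18]='b', prepend. Next row=LF[18]=10
  step 19: row=10, L[10]='b', prepend. Next row=LF[10]=8
  step 20: row=8, L[8]='b', prepend. Next row=LF[8]=7
Reversed output: bbbdbabbdcdacdacaac$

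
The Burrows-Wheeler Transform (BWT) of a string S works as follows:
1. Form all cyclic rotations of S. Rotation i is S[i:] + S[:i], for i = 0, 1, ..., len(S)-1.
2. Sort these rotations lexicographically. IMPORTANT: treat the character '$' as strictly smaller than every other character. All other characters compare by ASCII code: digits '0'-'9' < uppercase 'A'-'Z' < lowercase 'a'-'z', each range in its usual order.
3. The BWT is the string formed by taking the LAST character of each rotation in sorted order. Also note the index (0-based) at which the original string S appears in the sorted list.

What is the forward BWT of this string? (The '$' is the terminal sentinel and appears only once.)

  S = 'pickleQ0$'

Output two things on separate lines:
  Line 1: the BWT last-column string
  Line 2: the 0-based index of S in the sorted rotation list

Answer: 0Qeilpck$
8

Derivation:
All 9 rotations (rotation i = S[i:]+S[:i]):
  rot[0] = pickleQ0$
  rot[1] = ickleQ0$p
  rot[2] = ckleQ0$pi
  rot[3] = kleQ0$pic
  rot[4] = leQ0$pick
  rot[5] = eQ0$pickl
  rot[6] = Q0$pickle
  rot[7] = 0$pickleQ
  rot[8] = $pickleQ0
Sorted (with $ < everything):
  sorted[0] = $pickleQ0  (last char: '0')
  sorted[1] = 0$pickleQ  (last char: 'Q')
  sorted[2] = Q0$pickle  (last char: 'e')
  sorted[3] = ckleQ0$pi  (last char: 'i')
  sorted[4] = eQ0$pickl  (last char: 'l')
  sorted[5] = ickleQ0$p  (last char: 'p')
  sorted[6] = kleQ0$pic  (last char: 'c')
  sorted[7] = leQ0$pick  (last char: 'k')
  sorted[8] = pickleQ0$  (last char: '$')
Last column: 0Qeilpck$
Original string S is at sorted index 8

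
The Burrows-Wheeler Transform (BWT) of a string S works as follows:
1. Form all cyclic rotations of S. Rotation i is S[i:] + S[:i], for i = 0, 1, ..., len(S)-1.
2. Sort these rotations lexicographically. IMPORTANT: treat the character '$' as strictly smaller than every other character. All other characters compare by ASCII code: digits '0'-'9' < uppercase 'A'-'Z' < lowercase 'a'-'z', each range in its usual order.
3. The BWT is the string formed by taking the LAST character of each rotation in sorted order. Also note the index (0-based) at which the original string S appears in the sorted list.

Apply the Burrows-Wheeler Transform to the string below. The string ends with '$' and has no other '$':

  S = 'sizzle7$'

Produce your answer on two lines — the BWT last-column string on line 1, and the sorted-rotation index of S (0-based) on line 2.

All 8 rotations (rotation i = S[i:]+S[:i]):
  rot[0] = sizzle7$
  rot[1] = izzle7$s
  rot[2] = zzle7$si
  rot[3] = zle7$siz
  rot[4] = le7$sizz
  rot[5] = e7$sizzl
  rot[6] = 7$sizzle
  rot[7] = $sizzle7
Sorted (with $ < everything):
  sorted[0] = $sizzle7  (last char: '7')
  sorted[1] = 7$sizzle  (last char: 'e')
  sorted[2] = e7$sizzl  (last char: 'l')
  sorted[3] = izzle7$s  (last char: 's')
  sorted[4] = le7$sizz  (last char: 'z')
  sorted[5] = sizzle7$  (last char: '$')
  sorted[6] = zle7$siz  (last char: 'z')
  sorted[7] = zzle7$si  (last char: 'i')
Last column: 7elsz$zi
Original string S is at sorted index 5

Answer: 7elsz$zi
5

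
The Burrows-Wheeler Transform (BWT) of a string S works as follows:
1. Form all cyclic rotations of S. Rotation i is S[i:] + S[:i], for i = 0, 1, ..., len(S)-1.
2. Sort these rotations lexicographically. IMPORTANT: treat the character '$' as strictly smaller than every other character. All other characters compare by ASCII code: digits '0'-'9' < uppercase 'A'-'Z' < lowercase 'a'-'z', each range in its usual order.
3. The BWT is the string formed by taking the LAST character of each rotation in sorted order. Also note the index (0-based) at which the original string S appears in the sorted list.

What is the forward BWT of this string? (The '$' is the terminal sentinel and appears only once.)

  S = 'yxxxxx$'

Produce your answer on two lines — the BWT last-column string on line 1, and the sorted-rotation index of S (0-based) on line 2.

Answer: xxxxxy$
6

Derivation:
All 7 rotations (rotation i = S[i:]+S[:i]):
  rot[0] = yxxxxx$
  rot[1] = xxxxx$y
  rot[2] = xxxx$yx
  rot[3] = xxx$yxx
  rot[4] = xx$yxxx
  rot[5] = x$yxxxx
  rot[6] = $yxxxxx
Sorted (with $ < everything):
  sorted[0] = $yxxxxx  (last char: 'x')
  sorted[1] = x$yxxxx  (last char: 'x')
  sorted[2] = xx$yxxx  (last char: 'x')
  sorted[3] = xxx$yxx  (last char: 'x')
  sorted[4] = xxxx$yx  (last char: 'x')
  sorted[5] = xxxxx$y  (last char: 'y')
  sorted[6] = yxxxxx$  (last char: '$')
Last column: xxxxxy$
Original string S is at sorted index 6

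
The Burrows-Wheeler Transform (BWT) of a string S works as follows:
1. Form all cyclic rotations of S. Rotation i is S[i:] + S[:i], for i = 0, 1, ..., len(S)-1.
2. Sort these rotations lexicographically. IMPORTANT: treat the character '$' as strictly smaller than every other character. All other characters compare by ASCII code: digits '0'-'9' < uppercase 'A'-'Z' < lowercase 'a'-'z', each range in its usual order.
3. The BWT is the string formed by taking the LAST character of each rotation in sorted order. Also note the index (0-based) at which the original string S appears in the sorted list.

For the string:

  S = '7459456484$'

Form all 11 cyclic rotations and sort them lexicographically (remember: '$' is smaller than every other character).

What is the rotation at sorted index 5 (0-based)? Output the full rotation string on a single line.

Answer: 56484$74594

Derivation:
All 11 rotations (rotation i = S[i:]+S[:i]):
  rot[0] = 7459456484$
  rot[1] = 459456484$7
  rot[2] = 59456484$74
  rot[3] = 9456484$745
  rot[4] = 456484$7459
  rot[5] = 56484$74594
  rot[6] = 6484$745945
  rot[7] = 484$7459456
  rot[8] = 84$74594564
  rot[9] = 4$745945648
  rot[10] = $7459456484
Sorted (with $ < everything):
  sorted[0] = $7459456484
  sorted[1] = 4$745945648
  sorted[2] = 456484$7459
  sorted[3] = 459456484$7
  sorted[4] = 484$7459456
  sorted[5] = 56484$74594
  sorted[6] = 59456484$74
  sorted[7] = 6484$745945
  sorted[8] = 7459456484$
  sorted[9] = 84$74594564
  sorted[10] = 9456484$745
sorted[5] = 56484$74594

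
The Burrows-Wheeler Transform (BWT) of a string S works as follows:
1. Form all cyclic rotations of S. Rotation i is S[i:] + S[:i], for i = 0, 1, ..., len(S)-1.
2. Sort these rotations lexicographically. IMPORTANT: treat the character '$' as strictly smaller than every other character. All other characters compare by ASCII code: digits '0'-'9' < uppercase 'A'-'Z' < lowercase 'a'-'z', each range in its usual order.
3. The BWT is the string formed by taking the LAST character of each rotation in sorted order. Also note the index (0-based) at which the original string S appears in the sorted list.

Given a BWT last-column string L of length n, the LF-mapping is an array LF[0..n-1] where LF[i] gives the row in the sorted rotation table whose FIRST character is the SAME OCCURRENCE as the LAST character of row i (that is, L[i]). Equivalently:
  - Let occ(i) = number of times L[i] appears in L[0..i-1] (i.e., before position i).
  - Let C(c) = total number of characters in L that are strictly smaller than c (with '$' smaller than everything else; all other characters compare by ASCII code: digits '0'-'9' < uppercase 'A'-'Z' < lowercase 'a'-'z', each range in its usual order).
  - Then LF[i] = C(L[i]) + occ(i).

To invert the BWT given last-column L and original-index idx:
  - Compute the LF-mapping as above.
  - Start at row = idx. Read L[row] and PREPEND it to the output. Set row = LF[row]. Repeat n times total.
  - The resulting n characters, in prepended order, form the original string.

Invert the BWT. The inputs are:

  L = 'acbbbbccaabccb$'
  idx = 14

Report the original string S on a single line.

LF mapping: 1 10 4 5 6 7 11 12 2 3 8 13 14 9 0
Walk LF starting at row 14, prepending L[row]:
  step 1: row=14, L[14]='$', prepend. Next row=LF[14]=0
  step 2: row=0, L[0]='a', prepend. Next row=LF[0]=1
  step 3: row=1, L[1]='c', prepend. Next row=LF[1]=10
  step 4: row=10, L[10]='b', prepend. Next row=LF[10]=8
  step 5: row=8, L[8]='a', prepend. Next row=LF[8]=2
  step 6: row=2, L[2]='b', prepend. Next row=LF[2]=4
  step 7: row=4, L[4]='b', prepend. Next row=LF[4]=6
  step 8: row=6, L[6]='c', prepend. Next row=LF[6]=11
  step 9: row=11, L[11]='c', prepend. Next row=LF[11]=13
  step 10: row=13, L[13]='b', prepend. Next row=LF[13]=9
  step 11: row=9, L[9]='a', prepend. Next row=LF[9]=3
  step 12: row=3, L[3]='b', prepend. Next row=LF[3]=5
  step 13: row=5, L[5]='b', prepend. Next row=LF[5]=7
  step 14: row=7, L[7]='c', prepend. Next row=LF[7]=12
  step 15: row=12, L[12]='c', prepend. Next row=LF[12]=14
Reversed output: ccbbabccbbabca$

Answer: ccbbabccbbabca$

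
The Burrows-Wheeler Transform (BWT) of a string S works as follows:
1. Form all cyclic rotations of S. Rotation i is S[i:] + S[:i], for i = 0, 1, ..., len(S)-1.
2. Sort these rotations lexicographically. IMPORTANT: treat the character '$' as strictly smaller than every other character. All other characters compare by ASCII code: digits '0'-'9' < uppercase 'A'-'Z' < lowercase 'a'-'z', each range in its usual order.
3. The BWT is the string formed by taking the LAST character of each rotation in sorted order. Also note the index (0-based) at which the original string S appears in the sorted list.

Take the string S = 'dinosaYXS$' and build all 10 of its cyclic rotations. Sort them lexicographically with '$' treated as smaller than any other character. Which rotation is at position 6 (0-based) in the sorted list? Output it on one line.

Answer: inosaYXS$d

Derivation:
All 10 rotations (rotation i = S[i:]+S[:i]):
  rot[0] = dinosaYXS$
  rot[1] = inosaYXS$d
  rot[2] = nosaYXS$di
  rot[3] = osaYXS$din
  rot[4] = saYXS$dino
  rot[5] = aYXS$dinos
  rot[6] = YXS$dinosa
  rot[7] = XS$dinosaY
  rot[8] = S$dinosaYX
  rot[9] = $dinosaYXS
Sorted (with $ < everything):
  sorted[0] = $dinosaYXS
  sorted[1] = S$dinosaYX
  sorted[2] = XS$dinosaY
  sorted[3] = YXS$dinosa
  sorted[4] = aYXS$dinos
  sorted[5] = dinosaYXS$
  sorted[6] = inosaYXS$d
  sorted[7] = nosaYXS$di
  sorted[8] = osaYXS$din
  sorted[9] = saYXS$dino
sorted[6] = inosaYXS$d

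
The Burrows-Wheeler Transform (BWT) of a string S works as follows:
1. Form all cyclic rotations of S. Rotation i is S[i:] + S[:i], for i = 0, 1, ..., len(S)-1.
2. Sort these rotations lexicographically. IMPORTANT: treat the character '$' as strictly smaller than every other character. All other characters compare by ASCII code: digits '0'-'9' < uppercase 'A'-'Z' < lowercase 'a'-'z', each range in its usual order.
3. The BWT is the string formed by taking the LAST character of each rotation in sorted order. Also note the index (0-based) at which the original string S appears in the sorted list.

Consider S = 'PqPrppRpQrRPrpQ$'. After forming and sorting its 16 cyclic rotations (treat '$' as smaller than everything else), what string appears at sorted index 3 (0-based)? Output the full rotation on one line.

All 16 rotations (rotation i = S[i:]+S[:i]):
  rot[0] = PqPrppRpQrRPrpQ$
  rot[1] = qPrppRpQrRPrpQ$P
  rot[2] = PrppRpQrRPrpQ$Pq
  rot[3] = rppRpQrRPrpQ$PqP
  rot[4] = ppRpQrRPrpQ$PqPr
  rot[5] = pRpQrRPrpQ$PqPrp
  rot[6] = RpQrRPrpQ$PqPrpp
  rot[7] = pQrRPrpQ$PqPrppR
  rot[8] = QrRPrpQ$PqPrppRp
  rot[9] = rRPrpQ$PqPrppRpQ
  rot[10] = RPrpQ$PqPrppRpQr
  rot[11] = PrpQ$PqPrppRpQrR
  rot[12] = rpQ$PqPrppRpQrRP
  rot[13] = pQ$PqPrppRpQrRPr
  rot[14] = Q$PqPrppRpQrRPrp
  rot[15] = $PqPrppRpQrRPrpQ
Sorted (with $ < everything):
  sorted[0] = $PqPrppRpQrRPrpQ
  sorted[1] = PqPrppRpQrRPrpQ$
  sorted[2] = PrpQ$PqPrppRpQrR
  sorted[3] = PrppRpQrRPrpQ$Pq
  sorted[4] = Q$PqPrppRpQrRPrp
  sorted[5] = QrRPrpQ$PqPrppRp
  sorted[6] = RPrpQ$PqPrppRpQr
  sorted[7] = RpQrRPrpQ$PqPrpp
  sorted[8] = pQ$PqPrppRpQrRPr
  sorted[9] = pQrRPrpQ$PqPrppR
  sorted[10] = pRpQrRPrpQ$PqPrp
  sorted[11] = ppRpQrRPrpQ$PqPr
  sorted[12] = qPrppRpQrRPrpQ$P
  sorted[13] = rRPrpQ$PqPrppRpQ
  sorted[14] = rpQ$PqPrppRpQrRP
  sorted[15] = rppRpQrRPrpQ$PqP
sorted[3] = PrppRpQrRPrpQ$Pq

Answer: PrppRpQrRPrpQ$Pq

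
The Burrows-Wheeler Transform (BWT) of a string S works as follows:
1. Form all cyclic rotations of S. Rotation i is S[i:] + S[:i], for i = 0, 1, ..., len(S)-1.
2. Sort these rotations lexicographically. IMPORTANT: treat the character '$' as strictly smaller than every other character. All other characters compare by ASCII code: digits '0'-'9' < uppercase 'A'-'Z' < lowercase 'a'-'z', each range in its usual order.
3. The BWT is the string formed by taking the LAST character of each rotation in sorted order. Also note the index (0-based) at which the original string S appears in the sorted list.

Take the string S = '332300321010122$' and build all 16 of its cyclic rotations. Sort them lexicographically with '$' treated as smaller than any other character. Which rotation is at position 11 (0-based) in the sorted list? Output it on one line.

All 16 rotations (rotation i = S[i:]+S[:i]):
  rot[0] = 332300321010122$
  rot[1] = 32300321010122$3
  rot[2] = 2300321010122$33
  rot[3] = 300321010122$332
  rot[4] = 00321010122$3323
  rot[5] = 0321010122$33230
  rot[6] = 321010122$332300
  rot[7] = 21010122$3323003
  rot[8] = 1010122$33230032
  rot[9] = 010122$332300321
  rot[10] = 10122$3323003210
  rot[11] = 0122$33230032101
  rot[12] = 122$332300321010
  rot[13] = 22$3323003210101
  rot[14] = 2$33230032101012
  rot[15] = $332300321010122
Sorted (with $ < everything):
  sorted[0] = $332300321010122
  sorted[1] = 00321010122$3323
  sorted[2] = 010122$332300321
  sorted[3] = 0122$33230032101
  sorted[4] = 0321010122$33230
  sorted[5] = 1010122$33230032
  sorted[6] = 10122$3323003210
  sorted[7] = 122$332300321010
  sorted[8] = 2$33230032101012
  sorted[9] = 21010122$3323003
  sorted[10] = 22$3323003210101
  sorted[11] = 2300321010122$33
  sorted[12] = 300321010122$332
  sorted[13] = 321010122$332300
  sorted[14] = 32300321010122$3
  sorted[15] = 332300321010122$
sorted[11] = 2300321010122$33

Answer: 2300321010122$33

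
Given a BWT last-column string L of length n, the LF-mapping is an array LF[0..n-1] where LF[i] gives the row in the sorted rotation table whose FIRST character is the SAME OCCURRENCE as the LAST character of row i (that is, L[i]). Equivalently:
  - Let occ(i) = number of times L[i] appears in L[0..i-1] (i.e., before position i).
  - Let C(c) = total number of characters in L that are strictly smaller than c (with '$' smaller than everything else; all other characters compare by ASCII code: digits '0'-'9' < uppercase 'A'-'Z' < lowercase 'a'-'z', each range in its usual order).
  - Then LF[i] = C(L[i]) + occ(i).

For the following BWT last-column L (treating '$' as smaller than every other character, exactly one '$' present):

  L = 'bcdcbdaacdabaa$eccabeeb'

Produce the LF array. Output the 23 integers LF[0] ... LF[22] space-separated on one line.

Char counts: '$':1, 'a':6, 'b':5, 'c':5, 'd':3, 'e':3
C (first-col start): C('$')=0, C('a')=1, C('b')=7, C('c')=12, C('d')=17, C('e')=20
L[0]='b': occ=0, LF[0]=C('b')+0=7+0=7
L[1]='c': occ=0, LF[1]=C('c')+0=12+0=12
L[2]='d': occ=0, LF[2]=C('d')+0=17+0=17
L[3]='c': occ=1, LF[3]=C('c')+1=12+1=13
L[4]='b': occ=1, LF[4]=C('b')+1=7+1=8
L[5]='d': occ=1, LF[5]=C('d')+1=17+1=18
L[6]='a': occ=0, LF[6]=C('a')+0=1+0=1
L[7]='a': occ=1, LF[7]=C('a')+1=1+1=2
L[8]='c': occ=2, LF[8]=C('c')+2=12+2=14
L[9]='d': occ=2, LF[9]=C('d')+2=17+2=19
L[10]='a': occ=2, LF[10]=C('a')+2=1+2=3
L[11]='b': occ=2, LF[11]=C('b')+2=7+2=9
L[12]='a': occ=3, LF[12]=C('a')+3=1+3=4
L[13]='a': occ=4, LF[13]=C('a')+4=1+4=5
L[14]='$': occ=0, LF[14]=C('$')+0=0+0=0
L[15]='e': occ=0, LF[15]=C('e')+0=20+0=20
L[16]='c': occ=3, LF[16]=C('c')+3=12+3=15
L[17]='c': occ=4, LF[17]=C('c')+4=12+4=16
L[18]='a': occ=5, LF[18]=C('a')+5=1+5=6
L[19]='b': occ=3, LF[19]=C('b')+3=7+3=10
L[20]='e': occ=1, LF[20]=C('e')+1=20+1=21
L[21]='e': occ=2, LF[21]=C('e')+2=20+2=22
L[22]='b': occ=4, LF[22]=C('b')+4=7+4=11

Answer: 7 12 17 13 8 18 1 2 14 19 3 9 4 5 0 20 15 16 6 10 21 22 11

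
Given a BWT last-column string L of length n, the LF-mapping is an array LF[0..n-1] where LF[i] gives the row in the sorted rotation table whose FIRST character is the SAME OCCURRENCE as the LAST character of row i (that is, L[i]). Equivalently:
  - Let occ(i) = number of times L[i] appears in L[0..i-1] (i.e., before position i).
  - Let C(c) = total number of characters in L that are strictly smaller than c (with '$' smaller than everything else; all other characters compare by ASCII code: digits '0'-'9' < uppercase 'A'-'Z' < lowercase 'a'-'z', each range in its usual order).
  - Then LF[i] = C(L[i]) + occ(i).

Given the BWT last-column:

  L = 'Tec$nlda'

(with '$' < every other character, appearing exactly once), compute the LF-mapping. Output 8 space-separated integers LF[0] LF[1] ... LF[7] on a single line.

Answer: 1 5 3 0 7 6 4 2

Derivation:
Char counts: '$':1, 'T':1, 'a':1, 'c':1, 'd':1, 'e':1, 'l':1, 'n':1
C (first-col start): C('$')=0, C('T')=1, C('a')=2, C('c')=3, C('d')=4, C('e')=5, C('l')=6, C('n')=7
L[0]='T': occ=0, LF[0]=C('T')+0=1+0=1
L[1]='e': occ=0, LF[1]=C('e')+0=5+0=5
L[2]='c': occ=0, LF[2]=C('c')+0=3+0=3
L[3]='$': occ=0, LF[3]=C('$')+0=0+0=0
L[4]='n': occ=0, LF[4]=C('n')+0=7+0=7
L[5]='l': occ=0, LF[5]=C('l')+0=6+0=6
L[6]='d': occ=0, LF[6]=C('d')+0=4+0=4
L[7]='a': occ=0, LF[7]=C('a')+0=2+0=2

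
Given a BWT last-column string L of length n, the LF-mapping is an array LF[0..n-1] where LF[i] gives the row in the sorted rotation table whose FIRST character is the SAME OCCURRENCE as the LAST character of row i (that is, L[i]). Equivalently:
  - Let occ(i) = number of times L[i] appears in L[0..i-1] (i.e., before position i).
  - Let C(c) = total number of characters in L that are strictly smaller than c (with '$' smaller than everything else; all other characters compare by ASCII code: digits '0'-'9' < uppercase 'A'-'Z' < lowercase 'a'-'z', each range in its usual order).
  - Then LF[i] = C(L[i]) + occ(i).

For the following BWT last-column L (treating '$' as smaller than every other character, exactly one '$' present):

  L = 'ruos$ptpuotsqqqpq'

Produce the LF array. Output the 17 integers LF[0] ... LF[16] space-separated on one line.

Char counts: '$':1, 'o':2, 'p':3, 'q':4, 'r':1, 's':2, 't':2, 'u':2
C (first-col start): C('$')=0, C('o')=1, C('p')=3, C('q')=6, C('r')=10, C('s')=11, C('t')=13, C('u')=15
L[0]='r': occ=0, LF[0]=C('r')+0=10+0=10
L[1]='u': occ=0, LF[1]=C('u')+0=15+0=15
L[2]='o': occ=0, LF[2]=C('o')+0=1+0=1
L[3]='s': occ=0, LF[3]=C('s')+0=11+0=11
L[4]='$': occ=0, LF[4]=C('$')+0=0+0=0
L[5]='p': occ=0, LF[5]=C('p')+0=3+0=3
L[6]='t': occ=0, LF[6]=C('t')+0=13+0=13
L[7]='p': occ=1, LF[7]=C('p')+1=3+1=4
L[8]='u': occ=1, LF[8]=C('u')+1=15+1=16
L[9]='o': occ=1, LF[9]=C('o')+1=1+1=2
L[10]='t': occ=1, LF[10]=C('t')+1=13+1=14
L[11]='s': occ=1, LF[11]=C('s')+1=11+1=12
L[12]='q': occ=0, LF[12]=C('q')+0=6+0=6
L[13]='q': occ=1, LF[13]=C('q')+1=6+1=7
L[14]='q': occ=2, LF[14]=C('q')+2=6+2=8
L[15]='p': occ=2, LF[15]=C('p')+2=3+2=5
L[16]='q': occ=3, LF[16]=C('q')+3=6+3=9

Answer: 10 15 1 11 0 3 13 4 16 2 14 12 6 7 8 5 9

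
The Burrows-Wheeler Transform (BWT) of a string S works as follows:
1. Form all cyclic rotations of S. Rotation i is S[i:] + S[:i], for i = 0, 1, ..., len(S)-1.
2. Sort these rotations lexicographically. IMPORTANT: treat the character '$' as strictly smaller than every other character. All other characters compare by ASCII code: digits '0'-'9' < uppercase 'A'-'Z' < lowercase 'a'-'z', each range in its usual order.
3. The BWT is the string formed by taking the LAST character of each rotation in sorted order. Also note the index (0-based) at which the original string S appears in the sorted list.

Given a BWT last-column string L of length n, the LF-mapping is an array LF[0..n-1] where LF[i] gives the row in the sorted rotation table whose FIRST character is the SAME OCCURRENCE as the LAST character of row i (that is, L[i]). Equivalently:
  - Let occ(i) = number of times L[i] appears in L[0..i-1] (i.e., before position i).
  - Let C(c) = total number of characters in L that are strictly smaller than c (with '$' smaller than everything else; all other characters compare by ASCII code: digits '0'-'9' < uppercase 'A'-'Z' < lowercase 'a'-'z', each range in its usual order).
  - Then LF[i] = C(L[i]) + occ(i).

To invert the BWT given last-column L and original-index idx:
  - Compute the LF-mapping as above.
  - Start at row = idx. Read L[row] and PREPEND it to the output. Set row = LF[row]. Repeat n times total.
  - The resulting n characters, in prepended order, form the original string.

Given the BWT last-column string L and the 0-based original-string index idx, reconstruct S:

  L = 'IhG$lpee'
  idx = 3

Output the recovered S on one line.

LF mapping: 2 5 1 0 6 7 3 4
Walk LF starting at row 3, prepending L[row]:
  step 1: row=3, L[3]='$', prepend. Next row=LF[3]=0
  step 2: row=0, L[0]='I', prepend. Next row=LF[0]=2
  step 3: row=2, L[2]='G', prepend. Next row=LF[2]=1
  step 4: row=1, L[1]='h', prepend. Next row=LF[1]=5
  step 5: row=5, L[5]='p', prepend. Next row=LF[5]=7
  step 6: row=7, L[7]='e', prepend. Next row=LF[7]=4
  step 7: row=4, L[4]='l', prepend. Next row=LF[4]=6
  step 8: row=6, L[6]='e', prepend. Next row=LF[6]=3
Reversed output: elephGI$

Answer: elephGI$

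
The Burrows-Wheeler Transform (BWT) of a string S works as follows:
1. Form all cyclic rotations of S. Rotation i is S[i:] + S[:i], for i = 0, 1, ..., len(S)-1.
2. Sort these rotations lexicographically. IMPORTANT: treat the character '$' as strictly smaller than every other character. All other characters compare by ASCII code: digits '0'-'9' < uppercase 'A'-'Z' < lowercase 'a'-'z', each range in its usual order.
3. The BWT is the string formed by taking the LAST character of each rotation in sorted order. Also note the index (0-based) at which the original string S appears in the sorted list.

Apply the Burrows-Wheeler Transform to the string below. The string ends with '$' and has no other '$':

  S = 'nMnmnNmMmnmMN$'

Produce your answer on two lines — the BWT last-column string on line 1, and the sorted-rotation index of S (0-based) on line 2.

Answer: NmmnMnnNnM$mmM
10

Derivation:
All 14 rotations (rotation i = S[i:]+S[:i]):
  rot[0] = nMnmnNmMmnmMN$
  rot[1] = MnmnNmMmnmMN$n
  rot[2] = nmnNmMmnmMN$nM
  rot[3] = mnNmMmnmMN$nMn
  rot[4] = nNmMmnmMN$nMnm
  rot[5] = NmMmnmMN$nMnmn
  rot[6] = mMmnmMN$nMnmnN
  rot[7] = MmnmMN$nMnmnNm
  rot[8] = mnmMN$nMnmnNmM
  rot[9] = nmMN$nMnmnNmMm
  rot[10] = mMN$nMnmnNmMmn
  rot[11] = MN$nMnmnNmMmnm
  rot[12] = N$nMnmnNmMmnmM
  rot[13] = $nMnmnNmMmnmMN
Sorted (with $ < everything):
  sorted[0] = $nMnmnNmMmnmMN  (last char: 'N')
  sorted[1] = MN$nMnmnNmMmnm  (last char: 'm')
  sorted[2] = MmnmMN$nMnmnNm  (last char: 'm')
  sorted[3] = MnmnNmMmnmMN$n  (last char: 'n')
  sorted[4] = N$nMnmnNmMmnmM  (last char: 'M')
  sorted[5] = NmMmnmMN$nMnmn  (last char: 'n')
  sorted[6] = mMN$nMnmnNmMmn  (last char: 'n')
  sorted[7] = mMmnmMN$nMnmnN  (last char: 'N')
  sorted[8] = mnNmMmnmMN$nMn  (last char: 'n')
  sorted[9] = mnmMN$nMnmnNmM  (last char: 'M')
  sorted[10] = nMnmnNmMmnmMN$  (last char: '$')
  sorted[11] = nNmMmnmMN$nMnm  (last char: 'm')
  sorted[12] = nmMN$nMnmnNmMm  (last char: 'm')
  sorted[13] = nmnNmMmnmMN$nM  (last char: 'M')
Last column: NmmnMnnNnM$mmM
Original string S is at sorted index 10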